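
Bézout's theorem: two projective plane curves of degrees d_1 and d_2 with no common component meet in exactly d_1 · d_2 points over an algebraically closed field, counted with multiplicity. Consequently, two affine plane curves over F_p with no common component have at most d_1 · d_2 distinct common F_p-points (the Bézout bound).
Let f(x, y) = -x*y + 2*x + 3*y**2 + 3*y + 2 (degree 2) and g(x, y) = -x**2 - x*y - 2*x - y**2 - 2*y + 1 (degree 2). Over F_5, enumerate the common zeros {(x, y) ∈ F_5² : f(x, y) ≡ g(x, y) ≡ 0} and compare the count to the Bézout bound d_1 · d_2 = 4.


Common zeros: {(1, 4)}; count = 1; Bézout bound = 4.

deg(f) = 2, deg(g) = 2, so Bézout bound = 4.
Scan x ∈ F_5. For each x, list the y ∈ F_5 with f(x, y) ≡ 0 and those with g(x, y) ≡ 0 (mod 5); the common zeros in that column are the intersection.
  x = 0: f ≡ 0 at y ∈ {2}; g ≡ 0 at y ∈ ∅; common: ∅.
  x = 1: f ≡ 0 at y ∈ {2, 4}; g ≡ 0 at y ∈ {3, 4}; common: {4}.
  x = 2: f ≡ 0 at y ∈ {1, 2}; g ≡ 0 at y ∈ ∅; common: ∅.
  x = 3: f ≡ 0 at y ∈ {2, 3}; g ≡ 0 at y ∈ {1, 4}; common: ∅.
  x = 4: f ≡ 0 at y ∈ {0, 2}; g ≡ 0 at y ∈ {1, 3}; common: ∅.
Collecting: common zeros = {(1, 4)}, so the count is 1.
Comparison with the Bézout bound: 1 ≤ 4 = deg(f)·deg(g), as expected for curves with no common component (the affine F_5-count falls short of the bound because intersections may lie at infinity, over extension fields, or carry multiplicity).


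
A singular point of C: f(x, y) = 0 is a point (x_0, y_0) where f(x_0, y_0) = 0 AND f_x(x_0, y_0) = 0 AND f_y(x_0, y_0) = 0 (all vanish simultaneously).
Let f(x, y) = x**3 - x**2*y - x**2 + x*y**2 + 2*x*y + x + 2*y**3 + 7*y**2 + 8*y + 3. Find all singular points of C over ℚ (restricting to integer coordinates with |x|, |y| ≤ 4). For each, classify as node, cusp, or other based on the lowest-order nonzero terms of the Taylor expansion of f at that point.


Singular points: {(0, -1)}; classification: cusp.

Compute partial derivatives:
  f_x = 3*x**2 - 2*x*y - 2*x + y**2 + 2*y + 1.
  f_y = -x**2 + 2*x*y + 2*x + 6*y**2 + 14*y + 8.
Scan x_0 ∈ {−4, ..., 4}. For each x_0, f_y(x_0, y) is a polynomial in y; find its integer roots y ∈ {−4, ..., 4}, then test f_x and f at those candidates.
  x = -4: f_y(-4, y) = 6*y**2 + 6*y - 16; no integer root y with |y| ≤ 4.
  x = -3: f_y(-3, y) = 6*y**2 + 8*y - 7; no integer root y with |y| ≤ 4.
  x = -2: f_y(-2, y) = 6*y**2 + 10*y; vanishes at y ∈ {0}. (-2, 0): f_x = 17 ≠ 0.
  x = -1: f_y(-1, y) = 6*y**2 + 12*y + 5; no integer root y with |y| ≤ 4.
  x = 0: f_y(0, y) = 6*y**2 + 14*y + 8; vanishes at y ∈ {-1}. (0, -1): f_x = 0, f = 0 — SINGULAR.
  x = 1: f_y(1, y) = 6*y**2 + 16*y + 9; no integer root y with |y| ≤ 4.
  x = 2: f_y(2, y) = 6*y**2 + 18*y + 8; no integer root y with |y| ≤ 4.
  x = 3: f_y(3, y) = 6*y**2 + 20*y + 5; no integer root y with |y| ≤ 4.
  x = 4: f_y(4, y) = 6*y**2 + 22*y; vanishes at y ∈ {0}. (4, 0): f_x = 41 ≠ 0.
Only singular point on the grid: (0, -1).
Classify: substitute x = 0 + u, y = -1 + v and expand: f = u**3 - u**2*v + u*v**2 + 2*v**3 + v**2.
No constant or linear terms (consistent with a singular point). Quadratic part: v**2. Cubic part: u**3 - u**2*v + u*v**2 + 2*v**3.
The quadratic part v**2 is a perfect square, so there is a single (double) tangent line v = 0, i.e. y = -1. Restricting the cubic part to that line (v = 0) leaves u**3 ≠ 0, so f is not divisible by v and the branch is v² ≈ -u**3 to lowest order — this is a cusp.
Classification: cusp.


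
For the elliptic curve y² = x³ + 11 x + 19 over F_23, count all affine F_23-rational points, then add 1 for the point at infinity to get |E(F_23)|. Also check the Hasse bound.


Affine points = {(1, 10), (1, 13), (2, 7), (2, 16), (4, 9), (4, 14), (6, 5), (6, 18), (7, 5), (7, 18), (10, 5), (10, 18), (12, 4), (12, 19), (13, 6), (13, 17), (16, 6), (16, 17), (17, 6), (17, 17), (18, 0), (19, 7), (19, 16), (21, 9), (21, 14)}; affine count = 25; |E(F_23)| = 26.

Discriminant check: Δ ∝ 4a³ + 27b² = 4·11³ + 27·19² = 4·1331 + 27·361 ≡ 6 (mod 23). Nonzero ⇒ E is nonsingular.
For each x ∈ F_23, compute rhs = x³ + 11·x + 19 mod 23, then count y ∈ F_23 with y² ≡ rhs.
  x = 0: rhs = 19, matching y values: none (0 points).
  x = 1: rhs = 8, matching y values: 10, 13 (2 points).
  x = 2: rhs = 3, matching y values: 7, 16 (2 points).
  x = 3: rhs = 10, matching y values: none (0 points).
  x = 4: rhs = 12, matching y values: 9, 14 (2 points).
  x = 5: rhs = 15, matching y values: none (0 points).
  x = 6: rhs = 2, matching y values: 5, 18 (2 points).
  x = 7: rhs = 2, matching y values: 5, 18 (2 points).
  x = 8: rhs = 21, matching y values: none (0 points).
  x = 9: rhs = 19, matching y values: none (0 points).
  x = 10: rhs = 2, matching y values: 5, 18 (2 points).
  x = 11: rhs = 22, matching y values: none (0 points).
  x = 12: rhs = 16, matching y values: 4, 19 (2 points).
  x = 13: rhs = 13, matching y values: 6, 17 (2 points).
  x = 14: rhs = 19, matching y values: none (0 points).
  x = 15: rhs = 17, matching y values: none (0 points).
  x = 16: rhs = 13, matching y values: 6, 17 (2 points).
  x = 17: rhs = 13, matching y values: 6, 17 (2 points).
  x = 18: rhs = 0, matching y values: 0 (1 points).
  x = 19: rhs = 3, matching y values: 7, 16 (2 points).
  x = 20: rhs = 5, matching y values: none (0 points).
  x = 21: rhs = 12, matching y values: 9, 14 (2 points).
  x = 22: rhs = 7, matching y values: none (0 points).
Total affine count: 25.
Full point count |E(F_23)| = 25 + 1 = 26.
Hasse bound: |26 − (23+1)| = |2| = 2 ≤ 2√23 ≈ 9.5917 ✓.


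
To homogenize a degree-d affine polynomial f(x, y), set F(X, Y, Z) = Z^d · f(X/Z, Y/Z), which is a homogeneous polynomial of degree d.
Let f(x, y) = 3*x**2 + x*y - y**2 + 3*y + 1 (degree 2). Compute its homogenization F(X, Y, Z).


F(X, Y, Z) = 3*X**2 + X*Y - Y**2 + 3*Y*Z + Z**2

deg(f) = 2.
Substitute x = X/Z, y = Y/Z into f, then multiply by Z^2.
  monomial 3·x^2·y^0 ↦ 3·X^2·Y^0·Z^0.
  monomial 1·x^1·y^1 ↦ 1·X^1·Y^1·Z^0.
  monomial -1·x^0·y^2 ↦ -1·X^0·Y^2·Z^0.
  monomial 3·x^0·y^1 ↦ 3·X^0·Y^1·Z^1.
  monomial 1·x^0·y^0 ↦ 1·X^0·Y^0·Z^2.
Collecting: F(X, Y, Z) = 3*X**2 + X*Y - Y**2 + 3*Y*Z + Z**2.


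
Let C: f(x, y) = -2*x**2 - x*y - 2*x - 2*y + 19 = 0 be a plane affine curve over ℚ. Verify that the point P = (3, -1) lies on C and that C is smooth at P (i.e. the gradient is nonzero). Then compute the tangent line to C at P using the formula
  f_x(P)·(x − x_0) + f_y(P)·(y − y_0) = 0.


Tangent line at P: -13*x - 5*y + 34 = 0.

Step 1: f(3, -1) = 0, so P lies on C.
Step 2: partial derivatives
  f_x(x, y) = -4*x - y - 2, f_y(x, y) = -x - 2.
  f_x(P) = -13, f_y(P) = -5 (gradient nonzero, so P is smooth).
Step 3: tangent line at P: -13·(x − 3) + -5·(y − -1) = 0.
Expanding: -13*x - 5*y + 34 = 0.


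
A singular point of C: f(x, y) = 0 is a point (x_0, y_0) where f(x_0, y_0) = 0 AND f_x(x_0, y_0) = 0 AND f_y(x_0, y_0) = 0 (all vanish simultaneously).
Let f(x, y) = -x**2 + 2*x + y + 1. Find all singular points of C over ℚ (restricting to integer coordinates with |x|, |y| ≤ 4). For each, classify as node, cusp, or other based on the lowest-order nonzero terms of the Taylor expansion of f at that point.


No singular points in the scanned grid; C is smooth there.

Compute partial derivatives:
  f_x = 2 - 2*x.
  f_y = 1.
f_y = 1 is a nonzero constant, so f_y never vanishes: no point (x, y) can satisfy f = f_x = f_y = 0. In particular no (x, y) ∈ {−4, ..., 4}² is singular; the curve is smooth.


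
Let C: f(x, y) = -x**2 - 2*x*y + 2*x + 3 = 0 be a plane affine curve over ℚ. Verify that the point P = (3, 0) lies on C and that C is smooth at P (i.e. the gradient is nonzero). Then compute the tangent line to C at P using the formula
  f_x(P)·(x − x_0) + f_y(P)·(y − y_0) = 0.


Tangent line at P: -4*x - 6*y + 12 = 0.

Step 1: f(3, 0) = 0, so P lies on C.
Step 2: partial derivatives
  f_x(x, y) = -2*x - 2*y + 2, f_y(x, y) = -2*x.
  f_x(P) = -4, f_y(P) = -6 (gradient nonzero, so P is smooth).
Step 3: tangent line at P: -4·(x − 3) + -6·(y − 0) = 0.
Expanding: -4*x - 6*y + 12 = 0.


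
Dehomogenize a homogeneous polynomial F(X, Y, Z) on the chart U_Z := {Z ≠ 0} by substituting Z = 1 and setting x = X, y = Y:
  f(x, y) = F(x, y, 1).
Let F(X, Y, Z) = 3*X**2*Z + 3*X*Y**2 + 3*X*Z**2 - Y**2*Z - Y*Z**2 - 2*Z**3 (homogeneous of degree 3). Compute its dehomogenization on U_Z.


f(x, y) = 3*x**2 + 3*x*y**2 + 3*x - y**2 - y - 2

On U_Z we set Z = 1. Each monomial c·X^i·Y^j·Z^k in F becomes c·x^i·y^j·1^k = c·x^i·y^j.
Substituting Z = 1: F(X, Y, 1) = 3*x**2 + 3*x*y**2 + 3*x - y**2 - y - 2.
Note: deg(f) ≤ deg(F) = 3; strict inequality happens when F is divisible by Z (lost terms).


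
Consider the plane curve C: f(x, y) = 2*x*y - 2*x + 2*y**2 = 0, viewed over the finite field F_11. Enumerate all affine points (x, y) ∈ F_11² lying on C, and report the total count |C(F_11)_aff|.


Affine F_11-points: {(0, 0), (1, 3), (1, 7), (2, 4), (2, 5), (5, 8), (5, 9), (6, 6), (6, 10), (7, 2)}; count = 10.

For each of the 121 pairs (x, y) ∈ F_11², evaluate f(x, y) mod 11. Record the zeros.
  x = 0: [0↦0, 1↦2, 2↦8, 3↦7, 4↦10, 5↦6, 6↦6, 7↦10, 8↦7, 9↦8, 10↦2]  zeros at y ∈ {0}
  x = 1: [0↦9, 1↦2, 2↦10, 3↦0, 4↦5, 5↦3, 6↦5, 7↦0, 8↦10, 9↦2, 10↦9]  zeros at y ∈ {3, 7}
  x = 2: [0↦7, 1↦2, 2↦1, 3↦4, 4↦0, 5↦0, 6↦4, 7↦1, 8↦2, 9↦7, 10↦5]  zeros at y ∈ {4, 5}
  x = 3: [0↦5, 1↦2, 2↦3, 3↦8, 4↦6, 5↦8, 6↦3, 7↦2, 8↦5, 9↦1, 10↦1]  zeros at y ∈ ∅
  x = 4: [0↦3, 1↦2, 2↦5, 3↦1, 4↦1, 5↦5, 6↦2, 7↦3, 8↦8, 9↦6, 10↦8]  zeros at y ∈ ∅
  x = 5: [0↦1, 1↦2, 2↦7, 3↦5, 4↦7, 5↦2, 6↦1, 7↦4, 8↦0, 9↦0, 10↦4]  zeros at y ∈ {8, 9}
  x = 6: [0↦10, 1↦2, 2↦9, 3↦9, 4↦2, 5↦10, 6↦0, 7↦5, 8↦3, 9↦5, 10↦0]  zeros at y ∈ {6, 10}
  x = 7: [0↦8, 1↦2, 2↦0, 3↦2, 4↦8, 5↦7, 6↦10, 7↦6, 8↦6, 9↦10, 10↦7]  zeros at y ∈ {2}
  x = 8: [0↦6, 1↦2, 2↦2, 3↦6, 4↦3, 5↦4, 6↦9, 7↦7, 8↦9, 9↦4, 10↦3]  zeros at y ∈ ∅
  x = 9: [0↦4, 1↦2, 2↦4, 3↦10, 4↦9, 5↦1, 6↦8, 7↦8, 8↦1, 9↦9, 10↦10]  zeros at y ∈ ∅
  x = 10: [0↦2, 1↦2, 2↦6, 3↦3, 4↦4, 5↦9, 6↦7, 7↦9, 8↦4, 9↦3, 10↦6]  zeros at y ∈ ∅
Collecting zeros: affine points = {(0, 0), (1, 3), (1, 7), (2, 4), (2, 5), (5, 8), (5, 9), (6, 6), (6, 10), (7, 2)}.
Total count |C(F_11)_aff| = 10.


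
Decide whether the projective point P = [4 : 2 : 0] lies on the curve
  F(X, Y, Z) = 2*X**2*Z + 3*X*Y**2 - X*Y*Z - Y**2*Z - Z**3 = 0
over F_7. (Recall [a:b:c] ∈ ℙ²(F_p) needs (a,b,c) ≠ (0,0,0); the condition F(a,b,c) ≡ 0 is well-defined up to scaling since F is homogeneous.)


F(4,2,0) ≡ 6 (mod 7); P is NOT on the curve.

Evaluate F(4, 2, 0) term-by-term (mod 7).
  2*X**2*Z ↦ 2·16·1·0 = 0
  3*X*Y**2 ↦ 3·4·4·1 = 48
  -X*Y*Z ↦ -1·4·2·0 = 0
  -Y**2*Z ↦ -1·1·4·0 = 0
  -Z**3 ↦ -1·1·1·0 = 0
Sum: F(4, 2, 0) = (0) + (48) + (0) + (0) + (0) = 48.
Reducing mod 7: 48 ≡ 6 (mod 7).
Since F(a, b, c) ≡ 6 ≠ 0 (mod 7), P does NOT lie on the curve.


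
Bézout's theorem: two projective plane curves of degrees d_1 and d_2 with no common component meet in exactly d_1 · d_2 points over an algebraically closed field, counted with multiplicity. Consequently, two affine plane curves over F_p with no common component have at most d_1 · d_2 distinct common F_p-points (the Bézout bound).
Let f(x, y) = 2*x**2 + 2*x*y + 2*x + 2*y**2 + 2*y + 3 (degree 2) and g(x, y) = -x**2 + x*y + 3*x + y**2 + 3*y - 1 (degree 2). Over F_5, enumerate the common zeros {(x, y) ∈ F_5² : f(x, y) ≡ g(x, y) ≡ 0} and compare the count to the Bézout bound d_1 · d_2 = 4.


Common zeros: {(2, 2)}; count = 1; Bézout bound = 4.

deg(f) = 2, deg(g) = 2, so Bézout bound = 4.
Scan x ∈ F_5. For each x, list the y ∈ F_5 with f(x, y) ≡ 0 and those with g(x, y) ≡ 0 (mod 5); the common zeros in that column are the intersection.
  x = 0: f ≡ 0 at y ∈ {2}; g ≡ 0 at y ∈ ∅; common: ∅.
  x = 1: f ≡ 0 at y ∈ {4}; g ≡ 0 at y ∈ ∅; common: ∅.
  x = 2: f ≡ 0 at y ∈ {0, 2}; g ≡ 0 at y ∈ {2, 3}; common: {2}.
  x = 3: f ≡ 0 at y ∈ ∅; g ≡ 0 at y ∈ {2}; common: ∅.
  x = 4: f ≡ 0 at y ∈ {1, 4}; g ≡ 0 at y ∈ {0, 3}; common: ∅.
Collecting: common zeros = {(2, 2)}, so the count is 1.
Comparison with the Bézout bound: 1 ≤ 4 = deg(f)·deg(g), as expected for curves with no common component (the affine F_5-count falls short of the bound because intersections may lie at infinity, over extension fields, or carry multiplicity).


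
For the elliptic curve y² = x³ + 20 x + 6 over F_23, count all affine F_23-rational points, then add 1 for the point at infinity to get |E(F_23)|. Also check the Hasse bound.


Affine points = {(0, 11), (0, 12), (1, 2), (1, 21), (2, 10), (2, 13), (3, 1), (3, 22), (4, 9), (4, 14), (5, 1), (5, 22), (7, 11), (7, 12), (9, 8), (9, 15), (11, 4), (11, 19), (13, 5), (13, 18), (15, 1), (15, 22), (16, 11), (16, 12), (19, 0), (21, 2), (21, 21), (22, 10), (22, 13)}; affine count = 29; |E(F_23)| = 30.

Discriminant check: Δ ∝ 4a³ + 27b² = 4·20³ + 27·6² = 4·8000 + 27·36 ≡ 13 (mod 23). Nonzero ⇒ E is nonsingular.
For each x ∈ F_23, compute rhs = x³ + 20·x + 6 mod 23, then count y ∈ F_23 with y² ≡ rhs.
  x = 0: rhs = 6, matching y values: 11, 12 (2 points).
  x = 1: rhs = 4, matching y values: 2, 21 (2 points).
  x = 2: rhs = 8, matching y values: 10, 13 (2 points).
  x = 3: rhs = 1, matching y values: 1, 22 (2 points).
  x = 4: rhs = 12, matching y values: 9, 14 (2 points).
  x = 5: rhs = 1, matching y values: 1, 22 (2 points).
  x = 6: rhs = 20, matching y values: none (0 points).
  x = 7: rhs = 6, matching y values: 11, 12 (2 points).
  x = 8: rhs = 11, matching y values: none (0 points).
  x = 9: rhs = 18, matching y values: 8, 15 (2 points).
  x = 10: rhs = 10, matching y values: none (0 points).
  x = 11: rhs = 16, matching y values: 4, 19 (2 points).
  x = 12: rhs = 19, matching y values: none (0 points).
  x = 13: rhs = 2, matching y values: 5, 18 (2 points).
  x = 14: rhs = 17, matching y values: none (0 points).
  x = 15: rhs = 1, matching y values: 1, 22 (2 points).
  x = 16: rhs = 6, matching y values: 11, 12 (2 points).
  x = 17: rhs = 15, matching y values: none (0 points).
  x = 18: rhs = 11, matching y values: none (0 points).
  x = 19: rhs = 0, matching y values: 0 (1 points).
  x = 20: rhs = 11, matching y values: none (0 points).
  x = 21: rhs = 4, matching y values: 2, 21 (2 points).
  x = 22: rhs = 8, matching y values: 10, 13 (2 points).
Total affine count: 29.
Full point count |E(F_23)| = 29 + 1 = 30.
Hasse bound: |30 − (23+1)| = |6| = 6 ≤ 2√23 ≈ 9.5917 ✓.


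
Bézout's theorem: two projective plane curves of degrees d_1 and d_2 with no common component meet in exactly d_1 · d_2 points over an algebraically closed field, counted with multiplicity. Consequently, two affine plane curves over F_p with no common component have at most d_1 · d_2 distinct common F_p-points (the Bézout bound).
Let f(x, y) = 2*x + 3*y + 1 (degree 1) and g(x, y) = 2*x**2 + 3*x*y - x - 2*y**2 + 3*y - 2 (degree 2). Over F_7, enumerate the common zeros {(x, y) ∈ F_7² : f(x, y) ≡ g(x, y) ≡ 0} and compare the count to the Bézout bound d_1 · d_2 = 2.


Common zeros: {(6, 5)}; count = 1; Bézout bound = 2.

deg(f) = 1, deg(g) = 2, so Bézout bound = 2.
Scan x ∈ F_7. For each x, list the y ∈ F_7 with f(x, y) ≡ 0 and those with g(x, y) ≡ 0 (mod 7); the common zeros in that column are the intersection.
  x = 0: f ≡ 0 at y ∈ {2}; g ≡ 0 at y ∈ {6}; common: ∅.
  x = 1: f ≡ 0 at y ∈ {6}; g ≡ 0 at y ∈ {5}; common: ∅.
  x = 2: f ≡ 0 at y ∈ {3}; g ≡ 0 at y ∈ {2, 6}; common: ∅.
  x = 3: f ≡ 0 at y ∈ {0}; g ≡ 0 at y ∈ ∅; common: ∅.
  x = 4: f ≡ 0 at y ∈ {4}; g ≡ 0 at y ∈ ∅; common: ∅.
  x = 5: f ≡ 0 at y ∈ {1}; g ≡ 0 at y ∈ ∅; common: ∅.
  x = 6: f ≡ 0 at y ∈ {5}; g ≡ 0 at y ∈ {2, 5}; common: {5}.
Collecting: common zeros = {(6, 5)}, so the count is 1.
Comparison with the Bézout bound: 1 ≤ 2 = deg(f)·deg(g), as expected for curves with no common component (the affine F_7-count falls short of the bound because intersections may lie at infinity, over extension fields, or carry multiplicity).


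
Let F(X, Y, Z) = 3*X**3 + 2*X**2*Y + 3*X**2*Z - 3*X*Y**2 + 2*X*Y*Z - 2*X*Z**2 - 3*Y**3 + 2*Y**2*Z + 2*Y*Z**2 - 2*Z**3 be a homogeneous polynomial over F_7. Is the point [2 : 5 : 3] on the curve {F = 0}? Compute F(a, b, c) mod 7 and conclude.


F(2,5,3) ≡ 2 (mod 7); P is NOT on the curve.

Evaluate F(2, 5, 3) term-by-term (mod 7).
  3*X**3 ↦ 3·8·1·1 = 24
  2*X**2*Y ↦ 2·4·5·1 = 40
  3*X**2*Z ↦ 3·4·1·3 = 36
  -3*X*Y**2 ↦ -3·2·25·1 = -150
  2*X*Y*Z ↦ 2·2·5·3 = 60
  -2*X*Z**2 ↦ -2·2·1·9 = -36
  -3*Y**3 ↦ -3·1·125·1 = -375
  2*Y**2*Z ↦ 2·1·25·3 = 150
  2*Y*Z**2 ↦ 2·1·5·9 = 90
  -2*Z**3 ↦ -2·1·1·27 = -54
Sum: F(2, 5, 3) = (24) + (40) + (36) + (-150) + (60) + (-36) + (-375) + (150) + (90) + (-54) = -215.
Reducing mod 7: -215 ≡ 2 (mod 7).
Since F(a, b, c) ≡ 2 ≠ 0 (mod 7), P does NOT lie on the curve.


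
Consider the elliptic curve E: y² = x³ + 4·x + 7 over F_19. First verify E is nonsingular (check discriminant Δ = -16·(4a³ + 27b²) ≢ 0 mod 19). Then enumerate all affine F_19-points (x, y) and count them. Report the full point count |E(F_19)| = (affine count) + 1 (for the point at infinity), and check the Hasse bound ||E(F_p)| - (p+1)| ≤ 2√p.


Affine points = {(0, 8), (0, 11), (2, 2), (2, 17), (4, 7), (4, 12), (5, 0), (6, 0), (7, 6), (7, 13), (8, 0), (12, 4), (12, 15), (16, 5), (16, 14)}; affine count = 15; |E(F_19)| = 16.

Discriminant check: Δ ∝ 4a³ + 27b² = 4·4³ + 27·7² = 4·64 + 27·49 ≡ 2 (mod 19). Nonzero ⇒ E is nonsingular.
For each x ∈ F_19, compute rhs = x³ + 4·x + 7 mod 19, then count y ∈ F_19 with y² ≡ rhs.
  x = 0: rhs = 7, matching y values: 8, 11 (2 points).
  x = 1: rhs = 12, matching y values: none (0 points).
  x = 2: rhs = 4, matching y values: 2, 17 (2 points).
  x = 3: rhs = 8, matching y values: none (0 points).
  x = 4: rhs = 11, matching y values: 7, 12 (2 points).
  x = 5: rhs = 0, matching y values: 0 (1 points).
  x = 6: rhs = 0, matching y values: 0 (1 points).
  x = 7: rhs = 17, matching y values: 6, 13 (2 points).
  x = 8: rhs = 0, matching y values: 0 (1 points).
  x = 9: rhs = 12, matching y values: none (0 points).
  x = 10: rhs = 2, matching y values: none (0 points).
  x = 11: rhs = 14, matching y values: none (0 points).
  x = 12: rhs = 16, matching y values: 4, 15 (2 points).
  x = 13: rhs = 14, matching y values: none (0 points).
  x = 14: rhs = 14, matching y values: none (0 points).
  x = 15: rhs = 3, matching y values: none (0 points).
  x = 16: rhs = 6, matching y values: 5, 14 (2 points).
  x = 17: rhs = 10, matching y values: none (0 points).
  x = 18: rhs = 2, matching y values: none (0 points).
Total affine count: 15.
Full point count |E(F_19)| = 15 + 1 = 16.
Hasse bound: |16 − (19+1)| = |-4| = 4 ≤ 2√19 ≈ 8.7178 ✓.


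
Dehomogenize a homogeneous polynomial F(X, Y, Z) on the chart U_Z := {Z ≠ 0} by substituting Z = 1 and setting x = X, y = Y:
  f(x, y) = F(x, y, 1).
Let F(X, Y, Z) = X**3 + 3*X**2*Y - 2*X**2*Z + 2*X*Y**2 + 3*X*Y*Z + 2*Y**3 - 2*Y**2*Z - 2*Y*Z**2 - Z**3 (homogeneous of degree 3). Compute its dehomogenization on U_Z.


f(x, y) = x**3 + 3*x**2*y - 2*x**2 + 2*x*y**2 + 3*x*y + 2*y**3 - 2*y**2 - 2*y - 1

On U_Z we set Z = 1. Each monomial c·X^i·Y^j·Z^k in F becomes c·x^i·y^j·1^k = c·x^i·y^j.
Substituting Z = 1: F(X, Y, 1) = x**3 + 3*x**2*y - 2*x**2 + 2*x*y**2 + 3*x*y + 2*y**3 - 2*y**2 - 2*y - 1.
Note: deg(f) ≤ deg(F) = 3; strict inequality happens when F is divisible by Z (lost terms).


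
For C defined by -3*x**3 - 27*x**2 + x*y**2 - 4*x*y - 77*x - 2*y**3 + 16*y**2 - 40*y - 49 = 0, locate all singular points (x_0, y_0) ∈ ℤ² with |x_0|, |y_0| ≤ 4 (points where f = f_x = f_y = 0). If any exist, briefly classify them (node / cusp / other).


Singular points: {(-3, 2)}; classification: cusp.

Compute partial derivatives:
  f_x = -9*x**2 - 54*x + y**2 - 4*y - 77.
  f_y = 2*x*y - 4*x - 6*y**2 + 32*y - 40.
Scan x_0 ∈ {−4, ..., 4}. For each x_0, f_y(x_0, y) is a polynomial in y; find its integer roots y ∈ {−4, ..., 4}, then test f_x and f at those candidates.
  x = -4: f_y(-4, y) = -6*y**2 + 24*y - 24; vanishes at y ∈ {2}. (-4, 2): f_x = -9 ≠ 0.
  x = -3: f_y(-3, y) = -6*y**2 + 26*y - 28; vanishes at y ∈ {2}. (-3, 2): f_x = 0, f = 0 — SINGULAR.
  x = -2: f_y(-2, y) = -6*y**2 + 28*y - 32; vanishes at y ∈ {2}. (-2, 2): f_x = -9 ≠ 0.
  x = -1: f_y(-1, y) = -6*y**2 + 30*y - 36; vanishes at y ∈ {2, 3}. (-1, 2): f_x = -36 ≠ 0; (-1, 3): f_x = -35 ≠ 0.
  x = 0: f_y(0, y) = -6*y**2 + 32*y - 40; vanishes at y ∈ {2}. (0, 2): f_x = -81 ≠ 0.
  x = 1: f_y(1, y) = -6*y**2 + 34*y - 44; vanishes at y ∈ {2}. (1, 2): f_x = -144 ≠ 0.
  x = 2: f_y(2, y) = -6*y**2 + 36*y - 48; vanishes at y ∈ {2, 4}. (2, 2): f_x = -225 ≠ 0; (2, 4): f_x = -221 ≠ 0.
  x = 3: f_y(3, y) = -6*y**2 + 38*y - 52; vanishes at y ∈ {2}. (3, 2): f_x = -324 ≠ 0.
  x = 4: f_y(4, y) = -6*y**2 + 40*y - 56; vanishes at y ∈ {2}. (4, 2): f_x = -441 ≠ 0.
Only singular point on the grid: (-3, 2).
Classify: substitute x = -3 + u, y = 2 + v and expand: f = -3*u**3 + u*v**2 - 2*v**3 + v**2.
No constant or linear terms (consistent with a singular point). Quadratic part: v**2. Cubic part: -3*u**3 + u*v**2 - 2*v**3.
The quadratic part v**2 is a perfect square, so there is a single (double) tangent line v = 0, i.e. y = 2. Restricting the cubic part to that line (v = 0) leaves -3*u**3 ≠ 0, so f is not divisible by v and the branch is v² ≈ 3*u**3 to lowest order — this is a cusp.
Classification: cusp.


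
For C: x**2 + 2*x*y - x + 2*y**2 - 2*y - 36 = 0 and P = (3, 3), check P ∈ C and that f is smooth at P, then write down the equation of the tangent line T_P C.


Tangent line at P: 11*x + 16*y - 81 = 0.

Step 1: f(3, 3) = 0, so P lies on C.
Step 2: partial derivatives
  f_x(x, y) = 2*x + 2*y - 1, f_y(x, y) = 2*x + 4*y - 2.
  f_x(P) = 11, f_y(P) = 16 (gradient nonzero, so P is smooth).
Step 3: tangent line at P: 11·(x − 3) + 16·(y − 3) = 0.
Expanding: 11*x + 16*y - 81 = 0.


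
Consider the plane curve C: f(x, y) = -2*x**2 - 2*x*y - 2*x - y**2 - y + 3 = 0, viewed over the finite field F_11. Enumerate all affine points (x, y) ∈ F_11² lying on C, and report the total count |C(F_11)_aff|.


Affine F_11-points: {(1, 2), (1, 6), (2, 3), (3, 6), (3, 9), (5, 3), (5, 8), (7, 2), (7, 5), (8, 8), (9, 5), (9, 9)}; count = 12.

For each of the 121 pairs (x, y) ∈ F_11², evaluate f(x, y) mod 11. Record the zeros.
  x = 0: [0↦3, 1↦1, 2↦8, 3↦2, 4↦5, 5↦6, 6↦5, 7↦2, 8↦8, 9↦1, 10↦3]  zeros at y ∈ ∅
  x = 1: [0↦10, 1↦6, 2↦0, 3↦3, 4↦4, 5↦3, 6↦0, 7↦6, 8↦10, 9↦1, 10↦1]  zeros at y ∈ {2, 6}
  x = 2: [0↦2, 1↦7, 2↦10, 3↦0, 4↦10, 5↦7, 6↦2, 7↦6, 8↦8, 9↦8, 10↦6]  zeros at y ∈ {3}
  x = 3: [0↦1, 1↦4, 2↦5, 3↦4, 4↦1, 5↦7, 6↦0, 7↦2, 8↦2, 9↦0, 10↦7]  zeros at y ∈ {6, 9}
  x = 4: [0↦7, 1↦8, 2↦7, 3↦4, 4↦10, 5↦3, 6↦5, 7↦5, 8↦3, 9↦10, 10↦4]  zeros at y ∈ ∅
  x = 5: [0↦9, 1↦8, 2↦5, 3↦0, 4↦4, 5↦6, 6↦6, 7↦4, 8↦0, 9↦5, 10↦8]  zeros at y ∈ {3, 8}
  x = 6: [0↦7, 1↦4, 2↦10, 3↦3, 4↦5, 5↦5, 6↦3, 7↦10, 8↦4, 9↦7, 10↦8]  zeros at y ∈ ∅
  x = 7: [0↦1, 1↦7, 2↦0, 3↦2, 4↦2, 5↦0, 6↦7, 7↦1, 8↦4, 9↦5, 10↦4]  zeros at y ∈ {2, 5}
  x = 8: [0↦2, 1↦6, 2↦8, 3↦8, 4↦6, 5↦2, 6↦7, 7↦10, 8↦0, 9↦10, 10↦7]  zeros at y ∈ {8}
  x = 9: [0↦10, 1↦1, 2↦1, 3↦10, 4↦6, 5↦0, 6↦3, 7↦4, 8↦3, 9↦0, 10↦6]  zeros at y ∈ {5, 9}
  x = 10: [0↦3, 1↦3, 2↦1, 3↦8, 4↦2, 5↦5, 6↦6, 7↦5, 8↦2, 9↦8, 10↦1]  zeros at y ∈ ∅
Collecting zeros: affine points = {(1, 2), (1, 6), (2, 3), (3, 6), (3, 9), (5, 3), (5, 8), (7, 2), (7, 5), (8, 8), (9, 5), (9, 9)}.
Total count |C(F_11)_aff| = 12.


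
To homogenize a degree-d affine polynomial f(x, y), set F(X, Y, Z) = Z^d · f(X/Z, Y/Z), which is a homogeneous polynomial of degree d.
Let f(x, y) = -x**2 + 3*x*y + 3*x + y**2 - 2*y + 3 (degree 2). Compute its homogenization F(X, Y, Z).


F(X, Y, Z) = -X**2 + 3*X*Y + 3*X*Z + Y**2 - 2*Y*Z + 3*Z**2

deg(f) = 2.
Substitute x = X/Z, y = Y/Z into f, then multiply by Z^2.
  monomial -1·x^2·y^0 ↦ -1·X^2·Y^0·Z^0.
  monomial 3·x^1·y^1 ↦ 3·X^1·Y^1·Z^0.
  monomial 3·x^1·y^0 ↦ 3·X^1·Y^0·Z^1.
  monomial 1·x^0·y^2 ↦ 1·X^0·Y^2·Z^0.
  monomial -2·x^0·y^1 ↦ -2·X^0·Y^1·Z^1.
  monomial 3·x^0·y^0 ↦ 3·X^0·Y^0·Z^2.
Collecting: F(X, Y, Z) = -X**2 + 3*X*Y + 3*X*Z + Y**2 - 2*Y*Z + 3*Z**2.


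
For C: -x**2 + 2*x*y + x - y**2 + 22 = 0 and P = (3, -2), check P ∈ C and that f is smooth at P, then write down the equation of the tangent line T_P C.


Tangent line at P: -9*x + 10*y + 47 = 0.

Step 1: f(3, -2) = 0, so P lies on C.
Step 2: partial derivatives
  f_x(x, y) = -2*x + 2*y + 1, f_y(x, y) = 2*x - 2*y.
  f_x(P) = -9, f_y(P) = 10 (gradient nonzero, so P is smooth).
Step 3: tangent line at P: -9·(x − 3) + 10·(y − -2) = 0.
Expanding: -9*x + 10*y + 47 = 0.


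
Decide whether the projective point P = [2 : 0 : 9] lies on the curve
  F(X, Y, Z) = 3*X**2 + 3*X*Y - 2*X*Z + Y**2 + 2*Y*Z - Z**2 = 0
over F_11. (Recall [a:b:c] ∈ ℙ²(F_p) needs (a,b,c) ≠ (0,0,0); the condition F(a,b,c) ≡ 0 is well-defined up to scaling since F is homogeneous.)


F(2,0,9) ≡ 5 (mod 11); P is NOT on the curve.

Evaluate F(2, 0, 9) term-by-term (mod 11).
  3*X**2 ↦ 3·4·1·1 = 12
  3*X*Y ↦ 3·2·0·1 = 0
  -2*X*Z ↦ -2·2·1·9 = -36
  Y**2 ↦ 1·1·0·1 = 0
  2*Y*Z ↦ 2·1·0·9 = 0
  -Z**2 ↦ -1·1·1·81 = -81
Sum: F(2, 0, 9) = (12) + (0) + (-36) + (0) + (0) + (-81) = -105.
Reducing mod 11: -105 ≡ 5 (mod 11).
Since F(a, b, c) ≡ 5 ≠ 0 (mod 11), P does NOT lie on the curve.


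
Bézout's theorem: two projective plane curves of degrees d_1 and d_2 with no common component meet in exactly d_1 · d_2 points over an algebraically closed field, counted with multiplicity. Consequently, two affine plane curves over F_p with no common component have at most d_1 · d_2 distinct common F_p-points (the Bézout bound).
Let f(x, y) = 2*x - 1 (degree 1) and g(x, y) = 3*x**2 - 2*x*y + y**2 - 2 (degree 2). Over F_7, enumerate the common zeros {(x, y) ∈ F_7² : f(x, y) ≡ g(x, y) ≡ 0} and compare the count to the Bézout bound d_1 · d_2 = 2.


Common zeros: ∅; count = 0; Bézout bound = 2.

deg(f) = 1, deg(g) = 2, so Bézout bound = 2.
Scan x ∈ F_7. For each x, list the y ∈ F_7 with f(x, y) ≡ 0 and those with g(x, y) ≡ 0 (mod 7); the common zeros in that column are the intersection.
  x = 0: f ≡ 0 at y ∈ ∅; g ≡ 0 at y ∈ {3, 4}; common: ∅.
  x = 1: f ≡ 0 at y ∈ ∅; g ≡ 0 at y ∈ {1}; common: ∅.
  x = 2: f ≡ 0 at y ∈ ∅; g ≡ 0 at y ∈ {1, 3}; common: ∅.
  x = 3: f ≡ 0 at y ∈ ∅; g ≡ 0 at y ∈ ∅; common: ∅.
  x = 4: f ≡ 0 at y ∈ {0, 1, 2, 3, 4, 5, 6}; g ≡ 0 at y ∈ ∅; common: ∅.
  x = 5: f ≡ 0 at y ∈ ∅; g ≡ 0 at y ∈ {4, 6}; common: ∅.
  x = 6: f ≡ 0 at y ∈ ∅; g ≡ 0 at y ∈ {6}; common: ∅.
Collecting: common zeros = ∅, so the count is 0.
Comparison with the Bézout bound: 0 ≤ 2 = deg(f)·deg(g), as expected for curves with no common component (the affine F_7-count falls short of the bound because intersections may lie at infinity, over extension fields, or carry multiplicity).


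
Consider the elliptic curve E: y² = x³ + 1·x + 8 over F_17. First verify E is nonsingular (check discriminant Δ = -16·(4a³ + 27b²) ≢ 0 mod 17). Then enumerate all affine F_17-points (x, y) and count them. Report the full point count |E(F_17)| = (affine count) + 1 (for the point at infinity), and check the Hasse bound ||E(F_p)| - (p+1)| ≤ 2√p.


Affine points = {(0, 5), (0, 12), (2, 1), (2, 16), (3, 2), (3, 15), (4, 5), (4, 12), (5, 6), (5, 11), (6, 3), (6, 14), (7, 1), (7, 16), (8, 1), (8, 16), (9, 7), (9, 10), (10, 7), (10, 10), (13, 5), (13, 12), (15, 7), (15, 10)}; affine count = 24; |E(F_17)| = 25.

Discriminant check: Δ ∝ 4a³ + 27b² = 4·1³ + 27·8² = 4·1 + 27·64 ≡ 15 (mod 17). Nonzero ⇒ E is nonsingular.
For each x ∈ F_17, compute rhs = x³ + 1·x + 8 mod 17, then count y ∈ F_17 with y² ≡ rhs.
  x = 0: rhs = 8, matching y values: 5, 12 (2 points).
  x = 1: rhs = 10, matching y values: none (0 points).
  x = 2: rhs = 1, matching y values: 1, 16 (2 points).
  x = 3: rhs = 4, matching y values: 2, 15 (2 points).
  x = 4: rhs = 8, matching y values: 5, 12 (2 points).
  x = 5: rhs = 2, matching y values: 6, 11 (2 points).
  x = 6: rhs = 9, matching y values: 3, 14 (2 points).
  x = 7: rhs = 1, matching y values: 1, 16 (2 points).
  x = 8: rhs = 1, matching y values: 1, 16 (2 points).
  x = 9: rhs = 15, matching y values: 7, 10 (2 points).
  x = 10: rhs = 15, matching y values: 7, 10 (2 points).
  x = 11: rhs = 7, matching y values: none (0 points).
  x = 12: rhs = 14, matching y values: none (0 points).
  x = 13: rhs = 8, matching y values: 5, 12 (2 points).
  x = 14: rhs = 12, matching y values: none (0 points).
  x = 15: rhs = 15, matching y values: 7, 10 (2 points).
  x = 16: rhs = 6, matching y values: none (0 points).
Total affine count: 24.
Full point count |E(F_17)| = 24 + 1 = 25.
Hasse bound: |25 − (17+1)| = |7| = 7 ≤ 2√17 ≈ 8.2462 ✓.


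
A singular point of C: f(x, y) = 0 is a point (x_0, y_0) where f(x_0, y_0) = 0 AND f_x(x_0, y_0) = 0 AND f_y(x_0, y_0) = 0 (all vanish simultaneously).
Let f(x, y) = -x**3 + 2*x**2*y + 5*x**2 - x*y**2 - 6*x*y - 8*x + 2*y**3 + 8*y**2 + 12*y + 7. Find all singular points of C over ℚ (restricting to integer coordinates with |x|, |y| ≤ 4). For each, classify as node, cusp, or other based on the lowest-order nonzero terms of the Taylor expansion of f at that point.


Singular points: {(1, -1)}; classification: cusp.

Compute partial derivatives:
  f_x = -3*x**2 + 4*x*y + 10*x - y**2 - 6*y - 8.
  f_y = 2*x**2 - 2*x*y - 6*x + 6*y**2 + 16*y + 12.
Scan x_0 ∈ {−4, ..., 4}. For each x_0, f_y(x_0, y) is a polynomial in y; find its integer roots y ∈ {−4, ..., 4}, then test f_x and f at those candidates.
  x = -4: f_y(-4, y) = 6*y**2 + 24*y + 68; no integer root y with |y| ≤ 4.
  x = -3: f_y(-3, y) = 6*y**2 + 22*y + 48; no integer root y with |y| ≤ 4.
  x = -2: f_y(-2, y) = 6*y**2 + 20*y + 32; no integer root y with |y| ≤ 4.
  x = -1: f_y(-1, y) = 6*y**2 + 18*y + 20; no integer root y with |y| ≤ 4.
  x = 0: f_y(0, y) = 6*y**2 + 16*y + 12; no integer root y with |y| ≤ 4.
  x = 1: f_y(1, y) = 6*y**2 + 14*y + 8; vanishes at y ∈ {-1}. (1, -1): f_x = 0, f = 0 — SINGULAR.
  x = 2: f_y(2, y) = 6*y**2 + 12*y + 8; no integer root y with |y| ≤ 4.
  x = 3: f_y(3, y) = 6*y**2 + 10*y + 12; no integer root y with |y| ≤ 4.
  x = 4: f_y(4, y) = 6*y**2 + 8*y + 20; no integer root y with |y| ≤ 4.
Only singular point on the grid: (1, -1).
Classify: substitute x = 1 + u, y = -1 + v and expand: f = -u**3 + 2*u**2*v - u*v**2 + 2*v**3 + v**2.
No constant or linear terms (consistent with a singular point). Quadratic part: v**2. Cubic part: -u**3 + 2*u**2*v - u*v**2 + 2*v**3.
The quadratic part v**2 is a perfect square, so there is a single (double) tangent line v = 0, i.e. y = -1. Restricting the cubic part to that line (v = 0) leaves -u**3 ≠ 0, so f is not divisible by v and the branch is v² ≈ u**3 to lowest order — this is a cusp.
Classification: cusp.


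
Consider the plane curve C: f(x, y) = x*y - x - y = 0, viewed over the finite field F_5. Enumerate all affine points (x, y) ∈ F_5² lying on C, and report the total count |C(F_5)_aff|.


Affine F_5-points: {(0, 0), (2, 2), (3, 4), (4, 3)}; count = 4.

For each of the 25 pairs (x, y) ∈ F_5², evaluate f(x, y) mod 5. Record the zeros.
  x = 0: [0↦0, 1↦4, 2↦3, 3↦2, 4↦1]  zeros at y ∈ {0}
  x = 1: [0↦4, 1↦4, 2↦4, 3↦4, 4↦4]  zeros at y ∈ ∅
  x = 2: [0↦3, 1↦4, 2↦0, 3↦1, 4↦2]  zeros at y ∈ {2}
  x = 3: [0↦2, 1↦4, 2↦1, 3↦3, 4↦0]  zeros at y ∈ {4}
  x = 4: [0↦1, 1↦4, 2↦2, 3↦0, 4↦3]  zeros at y ∈ {3}
Collecting zeros: affine points = {(0, 0), (2, 2), (3, 4), (4, 3)}.
Total count |C(F_5)_aff| = 4.


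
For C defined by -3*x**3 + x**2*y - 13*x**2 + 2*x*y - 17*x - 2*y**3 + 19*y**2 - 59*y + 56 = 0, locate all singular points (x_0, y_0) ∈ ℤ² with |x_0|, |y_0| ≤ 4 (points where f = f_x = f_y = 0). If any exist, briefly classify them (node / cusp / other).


Singular points: {(-1, 3)}; classification: node.

Compute partial derivatives:
  f_x = -9*x**2 + 2*x*y - 26*x + 2*y - 17.
  f_y = x**2 + 2*x - 6*y**2 + 38*y - 59.
Scan x_0 ∈ {−4, ..., 4}. For each x_0, f_y(x_0, y) is a polynomial in y; find its integer roots y ∈ {−4, ..., 4}, then test f_x and f at those candidates.
  x = -4: f_y(-4, y) = -6*y**2 + 38*y - 51; no integer root y with |y| ≤ 4.
  x = -3: f_y(-3, y) = -6*y**2 + 38*y - 56; vanishes at y ∈ {4}. (-3, 4): f_x = -36 ≠ 0.
  x = -2: f_y(-2, y) = -6*y**2 + 38*y - 59; no integer root y with |y| ≤ 4.
  x = -1: f_y(-1, y) = -6*y**2 + 38*y - 60; vanishes at y ∈ {3}. (-1, 3): f_x = 0, f = 0 — SINGULAR.
  x = 0: f_y(0, y) = -6*y**2 + 38*y - 59; no integer root y with |y| ≤ 4.
  x = 1: f_y(1, y) = -6*y**2 + 38*y - 56; vanishes at y ∈ {4}. (1, 4): f_x = -36 ≠ 0.
  x = 2: f_y(2, y) = -6*y**2 + 38*y - 51; no integer root y with |y| ≤ 4.
  x = 3: f_y(3, y) = -6*y**2 + 38*y - 44; no integer root y with |y| ≤ 4.
  x = 4: f_y(4, y) = -6*y**2 + 38*y - 35; no integer root y with |y| ≤ 4.
Only singular point on the grid: (-1, 3).
Classify: substitute x = -1 + u, y = 3 + v and expand: f = -3*u**3 + u**2*v - u**2 - 2*v**3 + v**2.
No constant or linear terms (consistent with a singular point). Quadratic part: -u**2 + v**2. Cubic part: -3*u**3 + u**2*v - 2*v**3.
The quadratic part v**2 - u**2 = (v − u)(v + u) splits into two distinct linear factors, so there are two distinct tangent lines y − 3 = ±(x − -1) — this is a node (ordinary double point).
Classification: node.


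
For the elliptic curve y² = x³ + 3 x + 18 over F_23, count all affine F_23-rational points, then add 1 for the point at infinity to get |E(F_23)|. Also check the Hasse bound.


Affine points = {(0, 8), (0, 15), (2, 3), (2, 20), (3, 10), (3, 13), (4, 5), (4, 18), (8, 5), (8, 18), (10, 6), (10, 17), (11, 5), (11, 18), (13, 0), (18, 4), (18, 19), (21, 2), (21, 21)}; affine count = 19; |E(F_23)| = 20.

Discriminant check: Δ ∝ 4a³ + 27b² = 4·3³ + 27·18² = 4·27 + 27·324 ≡ 1 (mod 23). Nonzero ⇒ E is nonsingular.
For each x ∈ F_23, compute rhs = x³ + 3·x + 18 mod 23, then count y ∈ F_23 with y² ≡ rhs.
  x = 0: rhs = 18, matching y values: 8, 15 (2 points).
  x = 1: rhs = 22, matching y values: none (0 points).
  x = 2: rhs = 9, matching y values: 3, 20 (2 points).
  x = 3: rhs = 8, matching y values: 10, 13 (2 points).
  x = 4: rhs = 2, matching y values: 5, 18 (2 points).
  x = 5: rhs = 20, matching y values: none (0 points).
  x = 6: rhs = 22, matching y values: none (0 points).
  x = 7: rhs = 14, matching y values: none (0 points).
  x = 8: rhs = 2, matching y values: 5, 18 (2 points).
  x = 9: rhs = 15, matching y values: none (0 points).
  x = 10: rhs = 13, matching y values: 6, 17 (2 points).
  x = 11: rhs = 2, matching y values: 5, 18 (2 points).
  x = 12: rhs = 11, matching y values: none (0 points).
  x = 13: rhs = 0, matching y values: 0 (1 points).
  x = 14: rhs = 21, matching y values: none (0 points).
  x = 15: rhs = 11, matching y values: none (0 points).
  x = 16: rhs = 22, matching y values: none (0 points).
  x = 17: rhs = 14, matching y values: none (0 points).
  x = 18: rhs = 16, matching y values: 4, 19 (2 points).
  x = 19: rhs = 11, matching y values: none (0 points).
  x = 20: rhs = 5, matching y values: none (0 points).
  x = 21: rhs = 4, matching y values: 2, 21 (2 points).
  x = 22: rhs = 14, matching y values: none (0 points).
Total affine count: 19.
Full point count |E(F_23)| = 19 + 1 = 20.
Hasse bound: |20 − (23+1)| = |-4| = 4 ≤ 2√23 ≈ 9.5917 ✓.


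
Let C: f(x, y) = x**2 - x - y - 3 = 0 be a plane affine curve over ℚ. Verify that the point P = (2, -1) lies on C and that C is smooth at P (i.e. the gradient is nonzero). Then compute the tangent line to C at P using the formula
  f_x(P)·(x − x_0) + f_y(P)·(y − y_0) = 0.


Tangent line at P: 3*x - y - 7 = 0.

Step 1: f(2, -1) = 0, so P lies on C.
Step 2: partial derivatives
  f_x(x, y) = 2*x - 1, f_y(x, y) = -1.
  f_x(P) = 3, f_y(P) = -1 (gradient nonzero, so P is smooth).
Step 3: tangent line at P: 3·(x − 2) + -1·(y − -1) = 0.
Expanding: 3*x - y - 7 = 0.


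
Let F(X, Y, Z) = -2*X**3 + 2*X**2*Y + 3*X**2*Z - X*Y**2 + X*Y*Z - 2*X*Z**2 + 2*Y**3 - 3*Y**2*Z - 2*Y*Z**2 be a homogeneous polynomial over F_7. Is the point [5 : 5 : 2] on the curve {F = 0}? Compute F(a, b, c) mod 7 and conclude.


F(5,5,2) ≡ 4 (mod 7); P is NOT on the curve.

Evaluate F(5, 5, 2) term-by-term (mod 7).
  -2*X**3 ↦ -2·125·1·1 = -250
  2*X**2*Y ↦ 2·25·5·1 = 250
  3*X**2*Z ↦ 3·25·1·2 = 150
  -X*Y**2 ↦ -1·5·25·1 = -125
  X*Y*Z ↦ 1·5·5·2 = 50
  -2*X*Z**2 ↦ -2·5·1·4 = -40
  2*Y**3 ↦ 2·1·125·1 = 250
  -3*Y**2*Z ↦ -3·1·25·2 = -150
  -2*Y*Z**2 ↦ -2·1·5·4 = -40
Sum: F(5, 5, 2) = (-250) + (250) + (150) + (-125) + (50) + (-40) + (250) + (-150) + (-40) = 95.
Reducing mod 7: 95 ≡ 4 (mod 7).
Since F(a, b, c) ≡ 4 ≠ 0 (mod 7), P does NOT lie on the curve.


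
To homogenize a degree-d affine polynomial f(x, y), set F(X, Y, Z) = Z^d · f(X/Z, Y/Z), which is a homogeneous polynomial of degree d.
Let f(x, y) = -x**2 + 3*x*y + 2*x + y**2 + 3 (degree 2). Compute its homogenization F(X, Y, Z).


F(X, Y, Z) = -X**2 + 3*X*Y + 2*X*Z + Y**2 + 3*Z**2

deg(f) = 2.
Substitute x = X/Z, y = Y/Z into f, then multiply by Z^2.
  monomial -1·x^2·y^0 ↦ -1·X^2·Y^0·Z^0.
  monomial 3·x^1·y^1 ↦ 3·X^1·Y^1·Z^0.
  monomial 2·x^1·y^0 ↦ 2·X^1·Y^0·Z^1.
  monomial 1·x^0·y^2 ↦ 1·X^0·Y^2·Z^0.
  monomial 3·x^0·y^0 ↦ 3·X^0·Y^0·Z^2.
Collecting: F(X, Y, Z) = -X**2 + 3*X*Y + 2*X*Z + Y**2 + 3*Z**2.


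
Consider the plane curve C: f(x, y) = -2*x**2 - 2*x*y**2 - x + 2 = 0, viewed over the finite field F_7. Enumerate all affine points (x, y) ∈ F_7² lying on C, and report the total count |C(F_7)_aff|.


Affine F_7-points: {(4, 1), (4, 6), (5, 1), (5, 6)}; count = 4.

For each of the 49 pairs (x, y) ∈ F_7², evaluate f(x, y) mod 7. Record the zeros.
  x = 0: [0↦2, 1↦2, 2↦2, 3↦2, 4↦2, 5↦2, 6↦2]  zeros at y ∈ ∅
  x = 1: [0↦6, 1↦4, 2↦5, 3↦2, 4↦2, 5↦5, 6↦4]  zeros at y ∈ ∅
  x = 2: [0↦6, 1↦2, 2↦4, 3↦5, 4↦5, 5↦4, 6↦2]  zeros at y ∈ ∅
  x = 3: [0↦2, 1↦3, 2↦6, 3↦4, 4↦4, 5↦6, 6↦3]  zeros at y ∈ ∅
  x = 4: [0↦1, 1↦0, 2↦4, 3↦6, 4↦6, 5↦4, 6↦0]  zeros at y ∈ {1, 6}
  x = 5: [0↦3, 1↦0, 2↦5, 3↦4, 4↦4, 5↦5, 6↦0]  zeros at y ∈ {1, 6}
  x = 6: [0↦1, 1↦3, 2↦2, 3↦5, 4↦5, 5↦2, 6↦3]  zeros at y ∈ ∅
Collecting zeros: affine points = {(4, 1), (4, 6), (5, 1), (5, 6)}.
Total count |C(F_7)_aff| = 4.


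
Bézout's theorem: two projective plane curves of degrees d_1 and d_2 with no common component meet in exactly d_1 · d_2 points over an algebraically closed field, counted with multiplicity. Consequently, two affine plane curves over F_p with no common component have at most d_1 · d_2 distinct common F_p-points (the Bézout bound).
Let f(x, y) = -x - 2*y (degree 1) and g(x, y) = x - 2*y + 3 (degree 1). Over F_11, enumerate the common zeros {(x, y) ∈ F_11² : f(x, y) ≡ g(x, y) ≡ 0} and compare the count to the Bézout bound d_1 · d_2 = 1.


Common zeros: {(4, 9)}; count = 1; Bézout bound = 1.

deg(f) = 1, deg(g) = 1, so Bézout bound = 1.
Scan x ∈ F_11. For each x, list the y ∈ F_11 with f(x, y) ≡ 0 and those with g(x, y) ≡ 0 (mod 11); the common zeros in that column are the intersection.
  x = 0: f ≡ 0 at y ∈ {0}; g ≡ 0 at y ∈ {7}; common: ∅.
  x = 1: f ≡ 0 at y ∈ {5}; g ≡ 0 at y ∈ {2}; common: ∅.
  x = 2: f ≡ 0 at y ∈ {10}; g ≡ 0 at y ∈ {8}; common: ∅.
  x = 3: f ≡ 0 at y ∈ {4}; g ≡ 0 at y ∈ {3}; common: ∅.
  x = 4: f ≡ 0 at y ∈ {9}; g ≡ 0 at y ∈ {9}; common: {9}.
  x = 5: f ≡ 0 at y ∈ {3}; g ≡ 0 at y ∈ {4}; common: ∅.
  x = 6: f ≡ 0 at y ∈ {8}; g ≡ 0 at y ∈ {10}; common: ∅.
  x = 7: f ≡ 0 at y ∈ {2}; g ≡ 0 at y ∈ {5}; common: ∅.
  x = 8: f ≡ 0 at y ∈ {7}; g ≡ 0 at y ∈ {0}; common: ∅.
  x = 9: f ≡ 0 at y ∈ {1}; g ≡ 0 at y ∈ {6}; common: ∅.
  x = 10: f ≡ 0 at y ∈ {6}; g ≡ 0 at y ∈ {1}; common: ∅.
Collecting: common zeros = {(4, 9)}, so the count is 1.
Comparison with the Bézout bound: 1 ≤ 1 = deg(f)·deg(g), as expected for curves with no common component (the bound is attained).
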